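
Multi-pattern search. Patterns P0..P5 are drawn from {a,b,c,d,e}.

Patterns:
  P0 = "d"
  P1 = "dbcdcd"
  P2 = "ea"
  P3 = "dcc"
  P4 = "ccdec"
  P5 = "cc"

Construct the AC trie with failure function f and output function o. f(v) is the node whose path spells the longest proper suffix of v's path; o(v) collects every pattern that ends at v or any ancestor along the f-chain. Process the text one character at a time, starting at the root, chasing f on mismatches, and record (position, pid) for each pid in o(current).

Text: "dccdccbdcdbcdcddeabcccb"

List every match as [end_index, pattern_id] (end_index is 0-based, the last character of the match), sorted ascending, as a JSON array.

Build automaton:
Trie (insert patterns):
  0='ε' goto c→11 d→1 e→7
  1='d' goto b→2 c→9  [P0 ends]
  2='db' goto c→3
  3='dbc' goto d→4
  4='dbcd' goto c→5
  5='dbcdc' goto d→6
  6='dbcdcd' goto ·  [P1 ends]
  7='e' goto a→8
  8='ea' goto ·  [P2 ends]
  9='dc' goto c→10
  10='dcc' goto ·  [P3 ends]
  11='c' goto c→12
  12='cc' goto d→13  [P5 ends]
  13='ccd' goto e→14
  14='ccde' goto c→15
  15='ccdec' goto ·  [P4 ends]

BFS fail/out derivation:
  fail(1) 'd': from fail(0)=0 chase 'd': 0 ⇒ 0;  out={0}∪out(0)={0}
  fail(7) 'e': from fail(0)=0 chase 'e': 0 ⇒ 0;  out=∅∪out(0)=∅
  fail(11) 'c': from fail(0)=0 chase 'c': 0 ⇒ 0;  out=∅∪out(0)=∅
  fail(2) 'db': from fail(1)=0 chase 'b': 0 ⇒ 0;  out=∅∪out(0)=∅
  fail(8) 'ea': from fail(7)=0 chase 'a': 0 ⇒ 0;  out={2}∪out(0)={2}
  fail(9) 'dc': from fail(1)=0 chase 'c': 0 ⇒ 11;  out=∅∪out(11)=∅
  fail(12) 'cc': from fail(11)=0 chase 'c': 0 ⇒ 11;  out={5}∪out(11)={5}
  fail(3) 'dbc': from fail(2)=0 chase 'c': 0 ⇒ 11;  out=∅∪out(11)=∅
  fail(10) 'dcc': from fail(9)=11 chase 'c': 11 ⇒ 12;  out={3}∪out(12)={3,5}
  fail(13) 'ccd': from fail(12)=11 chase 'd': 11→0 ⇒ 1;  out=∅∪out(1)={0}
  fail(4) 'dbcd': from fail(3)=11 chase 'd': 11→0 ⇒ 1;  out=∅∪out(1)={0}
  fail(14) 'ccde': from fail(13)=1 chase 'e': 1→0 ⇒ 7;  out=∅∪out(7)=∅
  fail(5) 'dbcdc': from fail(4)=1 chase 'c': 1 ⇒ 9;  out=∅∪out(9)=∅
  fail(15) 'ccdec': from fail(14)=7 chase 'c': 7→0 ⇒ 11;  out={4}∪out(11)={4}
  fail(6) 'dbcdcd': from fail(5)=9 chase 'd': 9→11→0 ⇒ 1;  out={1}∪out(1)={0,1}

Run:
i=0 'd': node 0→1  ** P0@[0:0]
i=1 'c': node 1→9
i=2 'c': node 9→10  ** P3@[0:2],P5@[1:2]
i=3 'd': node 10→13 (fail-walked)  ** P0@[3:3]
i=4 'c': node 13→9 (fail-walked)
i=5 'c': node 9→10  ** P3@[3:5],P5@[4:5]
i=6 'b': node 10→0 (fail-walked)
i=7 'd': node 0→1  ** P0@[7:7]
i=8 'c': node 1→9
i=9 'd': node 9→1 (fail-walked)  ** P0@[9:9]
i=10 'b': node 1→2
i=11 'c': node 2→3
i=12 'd': node 3→4  ** P0@[12:12]
i=13 'c': node 4→5
i=14 'd': node 5→6  ** P0@[14:14],P1@[9:14]
i=15 'd': node 6→1 (fail-walked)  ** P0@[15:15]
i=16 'e': node 1→7 (fail-walked)
i=17 'a': node 7→8  ** P2@[16:17]
i=18 'b': node 8→0 (fail-walked)
i=19 'c': node 0→11
i=20 'c': node 11→12  ** P5@[19:20]
i=21 'c': node 12→12 (fail-walked)  ** P5@[20:21]
i=22 'b': node 12→0 (fail-walked)

Matches: [[0,0],[2,3],[2,5],[3,0],[5,3],[5,5],[7,0],[9,0],[12,0],[14,0],[14,1],[15,0],[17,2],[20,5],[21,5]]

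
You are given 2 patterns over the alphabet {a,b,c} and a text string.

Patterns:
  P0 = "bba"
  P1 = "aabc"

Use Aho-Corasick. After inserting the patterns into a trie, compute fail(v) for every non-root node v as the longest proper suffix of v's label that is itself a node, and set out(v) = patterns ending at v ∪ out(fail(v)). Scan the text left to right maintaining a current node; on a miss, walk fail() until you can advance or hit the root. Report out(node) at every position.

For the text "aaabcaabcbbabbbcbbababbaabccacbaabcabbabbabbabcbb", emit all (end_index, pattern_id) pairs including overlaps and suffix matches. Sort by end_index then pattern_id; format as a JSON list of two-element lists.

Build:
Trie (insert patterns):
  0='ε' goto a→4 b→1
  1='b' goto b→2
  2='bb' goto a→3
  3='bba' goto ·  ←P0
  4='a' goto a→5
  5='aa' goto b→6
  6='aab' goto c→7
  7='aabc' goto ·  ←P1

BFS fail/out derivation:
  n1('b'): parent n0 fail=0; on 'b' 0 → fail=0;  out ∅∪∅=∅
  n4('a'): parent n0 fail=0; on 'a' 0 → fail=0;  out ∅∪∅=∅
  n2('bb'): parent n1 fail=0; on 'b' 0 → fail=1;  out ∅∪∅=∅
  n5('aa'): parent n4 fail=0; on 'a' 0 → fail=4;  out ∅∪∅=∅
  n3('bba'): parent n2 fail=1; on 'a' 1→0 → fail=4;  out {0}∪∅={0}
  n6('aab'): parent n5 fail=4; on 'b' 4→0 → fail=1;  out ∅∪∅=∅
  n7('aabc'): parent n6 fail=1; on 'c' 1→0 → fail=0;  out {1}∪∅={1}

Run:
[0] read 'a'  n0⇒n4
[1] read 'a'  n4⇒n5
[2] read 'a'  n5⇒n5 (via fail)
[3] read 'b'  n5⇒n6
[4] read 'c'  n6⇒n7  ** P1@[1:4]
[5] read 'a'  n7⇒n4 (via fail)
[6] read 'a'  n4⇒n5
[7] read 'b'  n5⇒n6
[8] read 'c'  n6⇒n7  ** P1@[5:8]
[9] read 'b'  n7⇒n1 (via fail)
[10] read 'b'  n1⇒n2
[11] read 'a'  n2⇒n3  ** P0@[9:11]
[12] read 'b'  n3⇒n1 (via fail)
[13] read 'b'  n1⇒n2
[14] read 'b'  n2⇒n2 (via fail)
[15] read 'c'  n2⇒n0 (via fail)
[16] read 'b'  n0⇒n1
[17] read 'b'  n1⇒n2
[18] read 'a'  n2⇒n3  ** P0@[16:18]
[19] read 'b'  n3⇒n1 (via fail)
[20] read 'a'  n1⇒n4 (via fail)
[21] read 'b'  n4⇒n1 (via fail)
[22] read 'b'  n1⇒n2
[23] read 'a'  n2⇒n3  ** P0@[21:23]
[24] read 'a'  n3⇒n5 (via fail)
[25] read 'b'  n5⇒n6
[26] read 'c'  n6⇒n7  ** P1@[23:26]
[27] read 'c'  n7⇒n0 (via fail)
[28] read 'a'  n0⇒n4
[29] read 'c'  n4⇒n0 (via fail)
[30] read 'b'  n0⇒n1
[31] read 'a'  n1⇒n4 (via fail)
[32] read 'a'  n4⇒n5
[33] read 'b'  n5⇒n6
[34] read 'c'  n6⇒n7  ** P1@[31:34]
[35] read 'a'  n7⇒n4 (via fail)
[36] read 'b'  n4⇒n1 (via fail)
[37] read 'b'  n1⇒n2
[38] read 'a'  n2⇒n3  ** P0@[36:38]
[39] read 'b'  n3⇒n1 (via fail)
[40] read 'b'  n1⇒n2
[41] read 'a'  n2⇒n3  ** P0@[39:41]
[42] read 'b'  n3⇒n1 (via fail)
[43] read 'b'  n1⇒n2
[44] read 'a'  n2⇒n3  ** P0@[42:44]
[45] read 'b'  n3⇒n1 (via fail)
[46] read 'c'  n1⇒n0 (via fail)
[47] read 'b'  n0⇒n1
[48] read 'b'  n1⇒n2

All matches (sorted): [[4,1],[8,1],[11,0],[18,0],[23,0],[26,1],[34,1],[38,0],[41,0],[44,0]]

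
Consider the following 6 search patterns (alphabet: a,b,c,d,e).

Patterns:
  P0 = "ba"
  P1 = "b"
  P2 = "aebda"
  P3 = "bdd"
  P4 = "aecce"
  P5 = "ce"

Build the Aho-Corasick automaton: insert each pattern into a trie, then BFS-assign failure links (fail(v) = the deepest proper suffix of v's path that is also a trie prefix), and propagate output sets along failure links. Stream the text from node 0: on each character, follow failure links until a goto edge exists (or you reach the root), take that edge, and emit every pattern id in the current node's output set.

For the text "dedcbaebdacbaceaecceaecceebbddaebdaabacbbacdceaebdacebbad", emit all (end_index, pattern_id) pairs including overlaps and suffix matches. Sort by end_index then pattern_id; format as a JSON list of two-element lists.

Build automaton:
Trie (insert patterns):
  0='ε' goto a→3 b→1 c→13
  1='b' goto a→2 d→8  [P1 ends]
  2='ba' goto ·  [P0 ends]
  3='a' goto e→4
  4='ae' goto b→5 c→10
  5='aeb' goto d→6
  6='aebd' goto a→7
  7='aebda' goto ·  [P2 ends]
  8='bd' goto d→9
  9='bdd' goto ·  [P3 ends]
  10='aec' goto c→11
  11='aecc' goto e→12
  12='aecce' goto ·  [P4 ends]
  13='c' goto e→14
  14='ce' goto ·  [P5 ends]

BFS fail/out derivation:
  n1('b'): parent n0 fail=0; on 'b' 0 → fail=0;  out {1}∪∅={1}
  n3('a'): parent n0 fail=0; on 'a' 0 → fail=0;  out ∅∪∅=∅
  n13('c'): parent n0 fail=0; on 'c' 0 → fail=0;  out ∅∪∅=∅
  n2('ba'): parent n1 fail=0; on 'a' 0 → fail=3;  out {0}∪∅={0}
  n4('ae'): parent n3 fail=0; on 'e' 0 → fail=0;  out ∅∪∅=∅
  n8('bd'): parent n1 fail=0; on 'd' 0 → fail=0;  out ∅∪∅=∅
  n14('ce'): parent n13 fail=0; on 'e' 0 → fail=0;  out {5}∪∅={5}
  n5('aeb'): parent n4 fail=0; on 'b' 0 → fail=1;  out ∅∪{1}={1}
  n9('bdd'): parent n8 fail=0; on 'd' 0 → fail=0;  out {3}∪∅={3}
  n10('aec'): parent n4 fail=0; on 'c' 0 → fail=13;  out ∅∪∅=∅
  n6('aebd'): parent n5 fail=1; on 'd' 1 → fail=8;  out ∅∪∅=∅
  n11('aecc'): parent n10 fail=13; on 'c' 13→0 → fail=13;  out ∅∪∅=∅
  n7('aebda'): parent n6 fail=8; on 'a' 8→0 → fail=3;  out {2}∪∅={2}
  n12('aecce'): parent n11 fail=13; on 'e' 13 → fail=14;  out {4}∪{5}={4,5}

Scan:
pos 0 'd': at 0
pos 1 'e': at 0
pos 2 'd': at 0
pos 3 'c': at 13
pos 4 'b': at 1 (fail-walked)  emit P1@[4:4]
pos 5 'a': at 2  emit P0@[4:5]
pos 6 'e': at 4 (fail-walked)
pos 7 'b': at 5  emit P1@[7:7]
pos 8 'd': at 6
pos 9 'a': at 7  emit P2@[5:9]
pos 10 'c': at 13 (fail-walked)
pos 11 'b': at 1 (fail-walked)  emit P1@[11:11]
pos 12 'a': at 2  emit P0@[11:12]
pos 13 'c': at 13 (fail-walked)
pos 14 'e': at 14  emit P5@[13:14]
pos 15 'a': at 3 (fail-walked)
pos 16 'e': at 4
pos 17 'c': at 10
pos 18 'c': at 11
pos 19 'e': at 12  emit P4@[15:19],P5@[18:19]
pos 20 'a': at 3 (fail-walked)
pos 21 'e': at 4
pos 22 'c': at 10
pos 23 'c': at 11
pos 24 'e': at 12  emit P4@[20:24],P5@[23:24]
pos 25 'e': at 0 (fail-walked)
pos 26 'b': at 1  emit P1@[26:26]
pos 27 'b': at 1 (fail-walked)  emit P1@[27:27]
pos 28 'd': at 8
pos 29 'd': at 9  emit P3@[27:29]
pos 30 'a': at 3 (fail-walked)
pos 31 'e': at 4
pos 32 'b': at 5  emit P1@[32:32]
pos 33 'd': at 6
pos 34 'a': at 7  emit P2@[30:34]
pos 35 'a': at 3 (fail-walked)
pos 36 'b': at 1 (fail-walked)  emit P1@[36:36]
pos 37 'a': at 2  emit P0@[36:37]
pos 38 'c': at 13 (fail-walked)
pos 39 'b': at 1 (fail-walked)  emit P1@[39:39]
pos 40 'b': at 1 (fail-walked)  emit P1@[40:40]
pos 41 'a': at 2  emit P0@[40:41]
pos 42 'c': at 13 (fail-walked)
pos 43 'd': at 0 (fail-walked)
pos 44 'c': at 13
pos 45 'e': at 14  emit P5@[44:45]
pos 46 'a': at 3 (fail-walked)
pos 47 'e': at 4
pos 48 'b': at 5  emit P1@[48:48]
pos 49 'd': at 6
pos 50 'a': at 7  emit P2@[46:50]
pos 51 'c': at 13 (fail-walked)
pos 52 'e': at 14  emit P5@[51:52]
pos 53 'b': at 1 (fail-walked)  emit P1@[53:53]
pos 54 'b': at 1 (fail-walked)  emit P1@[54:54]
pos 55 'a': at 2  emit P0@[54:55]
pos 56 'd': at 0 (fail-walked)

Result: [[4,1],[5,0],[7,1],[9,2],[11,1],[12,0],[14,5],[19,4],[19,5],[24,4],[24,5],[26,1],[27,1],[29,3],[32,1],[34,2],[36,1],[37,0],[39,1],[40,1],[41,0],[45,5],[48,1],[50,2],[52,5],[53,1],[54,1],[55,0]]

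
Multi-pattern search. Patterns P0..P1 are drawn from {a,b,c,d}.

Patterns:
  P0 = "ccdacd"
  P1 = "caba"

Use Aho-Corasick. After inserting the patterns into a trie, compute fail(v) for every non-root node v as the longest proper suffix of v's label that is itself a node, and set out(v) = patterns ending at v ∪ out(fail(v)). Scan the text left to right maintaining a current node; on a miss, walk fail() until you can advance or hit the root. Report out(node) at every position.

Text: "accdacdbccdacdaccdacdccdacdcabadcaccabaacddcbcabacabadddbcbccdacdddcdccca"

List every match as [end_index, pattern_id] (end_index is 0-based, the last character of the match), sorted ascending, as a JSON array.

Build automaton:
Trie nodes:
  0='ε' goto c→1
  1='c' goto a→7 c→2
  2='cc' goto d→3
  3='ccd' goto a→4
  4='ccda' goto c→5
  5='ccdac' goto d→6
  6='ccdacd' goto ·  [P0 ends]
  7='ca' goto b→8
  8='cab' goto a→9
  9='caba' goto ·  [P1 ends]

Failure links (BFS by depth):
  fail(1) 'c': from fail(0)=0 chase 'c': 0 ⇒ 0;  out=∅∪out(0)=∅
  fail(2) 'cc': from fail(1)=0 chase 'c': 0 ⇒ 1;  out=∅∪out(1)=∅
  fail(7) 'ca': from fail(1)=0 chase 'a': 0 ⇒ 0;  out=∅∪out(0)=∅
  fail(3) 'ccd': from fail(2)=1 chase 'd': 1→0 ⇒ 0;  out=∅∪out(0)=∅
  fail(8) 'cab': from fail(7)=0 chase 'b': 0 ⇒ 0;  out=∅∪out(0)=∅
  fail(4) 'ccda': from fail(3)=0 chase 'a': 0 ⇒ 0;  out=∅∪out(0)=∅
  fail(9) 'caba': from fail(8)=0 chase 'a': 0 ⇒ 0;  out={1}∪out(0)={1}
  fail(5) 'ccdac': from fail(4)=0 chase 'c': 0 ⇒ 1;  out=∅∪out(1)=∅
  fail(6) 'ccdacd': from fail(5)=1 chase 'd': 1→0 ⇒ 0;  out={0}∪out(0)={0}

Text stream:
[0] read 'a'  n0⇒n0
[1] read 'c'  n0⇒n1
[2] read 'c'  n1⇒n2
[3] read 'd'  n2⇒n3
[4] read 'a'  n3⇒n4
[5] read 'c'  n4⇒n5
[6] read 'd'  n5⇒n6  → match P0@[1:6]
[7] read 'b'  n6⇒n0 (fail-walked)
[8] read 'c'  n0⇒n1
[9] read 'c'  n1⇒n2
[10] read 'd'  n2⇒n3
[11] read 'a'  n3⇒n4
[12] read 'c'  n4⇒n5
[13] read 'd'  n5⇒n6  → match P0@[8:13]
[14] read 'a'  n6⇒n0 (fail-walked)
[15] read 'c'  n0⇒n1
[16] read 'c'  n1⇒n2
[17] read 'd'  n2⇒n3
[18] read 'a'  n3⇒n4
[19] read 'c'  n4⇒n5
[20] read 'd'  n5⇒n6  → match P0@[15:20]
[21] read 'c'  n6⇒n1 (fail-walked)
[22] read 'c'  n1⇒n2
[23] read 'd'  n2⇒n3
[24] read 'a'  n3⇒n4
[25] read 'c'  n4⇒n5
[26] read 'd'  n5⇒n6  → match P0@[21:26]
[27] read 'c'  n6⇒n1 (fail-walked)
[28] read 'a'  n1⇒n7
[29] read 'b'  n7⇒n8
[30] read 'a'  n8⇒n9  → match P1@[27:30]
[31] read 'd'  n9⇒n0 (fail-walked)
[32] read 'c'  n0⇒n1
[33] read 'a'  n1⇒n7
[34] read 'c'  n7⇒n1 (fail-walked)
[35] read 'c'  n1⇒n2
[36] read 'a'  n2⇒n7 (fail-walked)
[37] read 'b'  n7⇒n8
[38] read 'a'  n8⇒n9  → match P1@[35:38]
[39] read 'a'  n9⇒n0 (fail-walked)
[40] read 'c'  n0⇒n1
[41] read 'd'  n1⇒n0 (fail-walked)
[42] read 'd'  n0⇒n0
[43] read 'c'  n0⇒n1
[44] read 'b'  n1⇒n0 (fail-walked)
[45] read 'c'  n0⇒n1
[46] read 'a'  n1⇒n7
[47] read 'b'  n7⇒n8
[48] read 'a'  n8⇒n9  → match P1@[45:48]
[49] read 'c'  n9⇒n1 (fail-walked)
[50] read 'a'  n1⇒n7
[51] read 'b'  n7⇒n8
[52] read 'a'  n8⇒n9  → match P1@[49:52]
[53] read 'd'  n9⇒n0 (fail-walked)
[54] read 'd'  n0⇒n0
[55] read 'd'  n0⇒n0
[56] read 'b'  n0⇒n0
[57] read 'c'  n0⇒n1
[58] read 'b'  n1⇒n0 (fail-walked)
[59] read 'c'  n0⇒n1
[60] read 'c'  n1⇒n2
[61] read 'd'  n2⇒n3
[62] read 'a'  n3⇒n4
[63] read 'c'  n4⇒n5
[64] read 'd'  n5⇒n6  → match P0@[59:64]
[65] read 'd'  n6⇒n0 (fail-walked)
[66] read 'd'  n0⇒n0
[67] read 'c'  n0⇒n1
[68] read 'd'  n1⇒n0 (fail-walked)
[69] read 'c'  n0⇒n1
[70] read 'c'  n1⇒n2
[71] read 'c'  n2⇒n2 (fail-walked)
[72] read 'a'  n2⇒n7 (fail-walked)

Matches: [[6,0],[13,0],[20,0],[26,0],[30,1],[38,1],[48,1],[52,1],[64,0]]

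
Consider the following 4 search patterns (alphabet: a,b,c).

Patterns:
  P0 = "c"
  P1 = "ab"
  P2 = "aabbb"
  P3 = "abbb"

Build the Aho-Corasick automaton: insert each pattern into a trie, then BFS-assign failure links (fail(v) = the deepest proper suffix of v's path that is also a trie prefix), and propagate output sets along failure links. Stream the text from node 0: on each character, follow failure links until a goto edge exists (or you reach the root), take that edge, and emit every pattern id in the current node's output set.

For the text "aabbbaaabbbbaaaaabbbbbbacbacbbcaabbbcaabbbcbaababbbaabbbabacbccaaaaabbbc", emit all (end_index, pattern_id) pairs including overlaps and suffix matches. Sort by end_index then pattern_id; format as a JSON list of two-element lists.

Build:
Trie (insert patterns):
  n0 'ε': a→2 c→1
  n1 'c': ·  ←P0
  n2 'a': a→4 b→3
  n3 'ab': b→8  ←P1
  n4 'aa': b→5
  n5 'aab': b→6
  n6 'aabb': b→7
  n7 'aabbb': ·  ←P2
  n8 'abb': b→9
  n9 'abbb': ·  ←P3

BFS fail/out derivation:
  n1('c'): parent n0 fail=0; on 'c' 0 → fail=0;  out {0}∪∅={0}
  n2('a'): parent n0 fail=0; on 'a' 0 → fail=0;  out ∅∪∅=∅
  n3('ab'): parent n2 fail=0; on 'b' 0 → fail=0;  out {1}∪∅={1}
  n4('aa'): parent n2 fail=0; on 'a' 0 → fail=2;  out ∅∪∅=∅
  n5('aab'): parent n4 fail=2; on 'b' 2 → fail=3;  out ∅∪{1}={1}
  n8('abb'): parent n3 fail=0; on 'b' 0 → fail=0;  out ∅∪∅=∅
  n6('aabb'): parent n5 fail=3; on 'b' 3 → fail=8;  out ∅∪∅=∅
  n9('abbb'): parent n8 fail=0; on 'b' 0 → fail=0;  out {3}∪∅={3}
  n7('aabbb'): parent n6 fail=8; on 'b' 8 → fail=9;  out {2}∪{3}={2,3}

Run:
[0] read 'a'  n0⇒n2
[1] read 'a'  n2⇒n4
[2] read 'b'  n4⇒n5  → match P1@[1:2]
[3] read 'b'  n5⇒n6
[4] read 'b'  n6⇒n7  → match P2@[0:4],P3@[1:4]
[5] read 'a'  n7⇒n2 ·f
[6] read 'a'  n2⇒n4
[7] read 'a'  n4⇒n4 ·f
[8] read 'b'  n4⇒n5  → match P1@[7:8]
[9] read 'b'  n5⇒n6
[10] read 'b'  n6⇒n7  → match P2@[6:10],P3@[7:10]
[11] read 'b'  n7⇒n0 ·f
[12] read 'a'  n0⇒n2
[13] read 'a'  n2⇒n4
[14] read 'a'  n4⇒n4 ·f
[15] read 'a'  n4⇒n4 ·f
[16] read 'a'  n4⇒n4 ·f
[17] read 'b'  n4⇒n5  → match P1@[16:17]
[18] read 'b'  n5⇒n6
[19] read 'b'  n6⇒n7  → match P2@[15:19],P3@[16:19]
[20] read 'b'  n7⇒n0 ·f
[21] read 'b'  n0⇒n0
[22] read 'b'  n0⇒n0
[23] read 'a'  n0⇒n2
[24] read 'c'  n2⇒n1 ·f  → match P0@[24:24]
[25] read 'b'  n1⇒n0 ·f
[26] read 'a'  n0⇒n2
[27] read 'c'  n2⇒n1 ·f  → match P0@[27:27]
[28] read 'b'  n1⇒n0 ·f
[29] read 'b'  n0⇒n0
[30] read 'c'  n0⇒n1  → match P0@[30:30]
[31] read 'a'  n1⇒n2 ·f
[32] read 'a'  n2⇒n4
[33] read 'b'  n4⇒n5  → match P1@[32:33]
[34] read 'b'  n5⇒n6
[35] read 'b'  n6⇒n7  → match P2@[31:35],P3@[32:35]
[36] read 'c'  n7⇒n1 ·f  → match P0@[36:36]
[37] read 'a'  n1⇒n2 ·f
[38] read 'a'  n2⇒n4
[39] read 'b'  n4⇒n5  → match P1@[38:39]
[40] read 'b'  n5⇒n6
[41] read 'b'  n6⇒n7  → match P2@[37:41],P3@[38:41]
[42] read 'c'  n7⇒n1 ·f  → match P0@[42:42]
[43] read 'b'  n1⇒n0 ·f
[44] read 'a'  n0⇒n2
[45] read 'a'  n2⇒n4
[46] read 'b'  n4⇒n5  → match P1@[45:46]
[47] read 'a'  n5⇒n2 ·f
[48] read 'b'  n2⇒n3  → match P1@[47:48]
[49] read 'b'  n3⇒n8
[50] read 'b'  n8⇒n9  → match P3@[47:50]
[51] read 'a'  n9⇒n2 ·f
[52] read 'a'  n2⇒n4
[53] read 'b'  n4⇒n5  → match P1@[52:53]
[54] read 'b'  n5⇒n6
[55] read 'b'  n6⇒n7  → match P2@[51:55],P3@[52:55]
[56] read 'a'  n7⇒n2 ·f
[57] read 'b'  n2⇒n3  → match P1@[56:57]
[58] read 'a'  n3⇒n2 ·f
[59] read 'c'  n2⇒n1 ·f  → match P0@[59:59]
[60] read 'b'  n1⇒n0 ·f
[61] read 'c'  n0⇒n1  → match P0@[61:61]
[62] read 'c'  n1⇒n1 ·f  → match P0@[62:62]
[63] read 'a'  n1⇒n2 ·f
[64] read 'a'  n2⇒n4
[65] read 'a'  n4⇒n4 ·f
[66] read 'a'  n4⇒n4 ·f
[67] read 'a'  n4⇒n4 ·f
[68] read 'b'  n4⇒n5  → match P1@[67:68]
[69] read 'b'  n5⇒n6
[70] read 'b'  n6⇒n7  → match P2@[66:70],P3@[67:70]
[71] read 'c'  n7⇒n1 ·f  → match P0@[71:71]

All matches (sorted): [[2,1],[4,2],[4,3],[8,1],[10,2],[10,3],[17,1],[19,2],[19,3],[24,0],[27,0],[30,0],[33,1],[35,2],[35,3],[36,0],[39,1],[41,2],[41,3],[42,0],[46,1],[48,1],[50,3],[53,1],[55,2],[55,3],[57,1],[59,0],[61,0],[62,0],[68,1],[70,2],[70,3],[71,0]]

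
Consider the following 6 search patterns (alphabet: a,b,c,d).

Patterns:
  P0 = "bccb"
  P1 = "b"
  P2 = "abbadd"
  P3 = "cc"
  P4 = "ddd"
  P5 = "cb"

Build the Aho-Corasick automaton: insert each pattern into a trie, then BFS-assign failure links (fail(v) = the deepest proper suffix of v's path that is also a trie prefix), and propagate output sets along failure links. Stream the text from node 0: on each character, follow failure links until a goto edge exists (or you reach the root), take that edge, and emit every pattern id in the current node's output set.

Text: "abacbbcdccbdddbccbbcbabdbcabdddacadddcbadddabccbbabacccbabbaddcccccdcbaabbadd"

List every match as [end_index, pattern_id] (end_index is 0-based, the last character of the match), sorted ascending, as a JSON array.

Build:
Trie nodes:
  0='ε' goto a→5 b→1 c→11 d→13
  1='b' goto c→2  ←P1
  2='bc' goto c→3
  3='bcc' goto b→4
  4='bccb' goto ·  ←P0
  5='a' goto b→6
  6='ab' goto b→7
  7='abb' goto a→8
  8='abba' goto d→9
  9='abbad' goto d→10
  10='abbadd' goto ·  ←P2
  11='c' goto b→16 c→12
  12='cc' goto ·  ←P3
  13='d' goto d→14
  14='dd' goto d→15
  15='ddd' goto ·  ←P4
  16='cb' goto ·  ←P5

BFS fail/out derivation:
  fail(1) 'b': from fail(0)=0 chase 'b': 0 ⇒ 0;  out={1}∪out(0)={1}
  fail(5) 'a': from fail(0)=0 chase 'a': 0 ⇒ 0;  out=∅∪out(0)=∅
  fail(11) 'c': from fail(0)=0 chase 'c': 0 ⇒ 0;  out=∅∪out(0)=∅
  fail(13) 'd': from fail(0)=0 chase 'd': 0 ⇒ 0;  out=∅∪out(0)=∅
  fail(2) 'bc': from fail(1)=0 chase 'c': 0 ⇒ 11;  out=∅∪out(11)=∅
  fail(6) 'ab': from fail(5)=0 chase 'b': 0 ⇒ 1;  out=∅∪out(1)={1}
  fail(12) 'cc': from fail(11)=0 chase 'c': 0 ⇒ 11;  out={3}∪out(11)={3}
  fail(14) 'dd': from fail(13)=0 chase 'd': 0 ⇒ 13;  out=∅∪out(13)=∅
  fail(16) 'cb': from fail(11)=0 chase 'b': 0 ⇒ 1;  out={5}∪out(1)={1,5}
  fail(3) 'bcc': from fail(2)=11 chase 'c': 11 ⇒ 12;  out=∅∪out(12)={3}
  fail(7) 'abb': from fail(6)=1 chase 'b': 1→0 ⇒ 1;  out=∅∪out(1)={1}
  fail(15) 'ddd': from fail(14)=13 chase 'd': 13 ⇒ 14;  out={4}∪out(14)={4}
  fail(4) 'bccb': from fail(3)=12 chase 'b': 12→11 ⇒ 16;  out={0}∪out(16)={0,1,5}
  fail(8) 'abba': from fail(7)=1 chase 'a': 1→0 ⇒ 5;  out=∅∪out(5)=∅
  fail(9) 'abbad': from fail(8)=5 chase 'd': 5→0 ⇒ 13;  out=∅∪out(13)=∅
  fail(10) 'abbadd': from fail(9)=13 chase 'd': 13 ⇒ 14;  out={2}∪out(14)={2}

Run:
pos 0 'a': at 5
pos 1 'b': at 6  ** P1@[1:1]
pos 2 'a': at 5 ·f
pos 3 'c': at 11 ·f
pos 4 'b': at 16  ** P1@[4:4],P5@[3:4]
pos 5 'b': at 1 ·f  ** P1@[5:5]
pos 6 'c': at 2
pos 7 'd': at 13 ·f
pos 8 'c': at 11 ·f
pos 9 'c': at 12  ** P3@[8:9]
pos 10 'b': at 16 ·f  ** P1@[10:10],P5@[9:10]
pos 11 'd': at 13 ·f
pos 12 'd': at 14
pos 13 'd': at 15  ** P4@[11:13]
pos 14 'b': at 1 ·f  ** P1@[14:14]
pos 15 'c': at 2
pos 16 'c': at 3  ** P3@[15:16]
pos 17 'b': at 4  ** P0@[14:17],P1@[17:17],P5@[16:17]
pos 18 'b': at 1 ·f  ** P1@[18:18]
pos 19 'c': at 2
pos 20 'b': at 16 ·f  ** P1@[20:20],P5@[19:20]
pos 21 'a': at 5 ·f
pos 22 'b': at 6  ** P1@[22:22]
pos 23 'd': at 13 ·f
pos 24 'b': at 1 ·f  ** P1@[24:24]
pos 25 'c': at 2
pos 26 'a': at 5 ·f
pos 27 'b': at 6  ** P1@[27:27]
pos 28 'd': at 13 ·f
pos 29 'd': at 14
pos 30 'd': at 15  ** P4@[28:30]
pos 31 'a': at 5 ·f
pos 32 'c': at 11 ·f
pos 33 'a': at 5 ·f
pos 34 'd': at 13 ·f
pos 35 'd': at 14
pos 36 'd': at 15  ** P4@[34:36]
pos 37 'c': at 11 ·f
pos 38 'b': at 16  ** P1@[38:38],P5@[37:38]
pos 39 'a': at 5 ·f
pos 40 'd': at 13 ·f
pos 41 'd': at 14
pos 42 'd': at 15  ** P4@[40:42]
pos 43 'a': at 5 ·f
pos 44 'b': at 6  ** P1@[44:44]
pos 45 'c': at 2 ·f
pos 46 'c': at 3  ** P3@[45:46]
pos 47 'b': at 4  ** P0@[44:47],P1@[47:47],P5@[46:47]
pos 48 'b': at 1 ·f  ** P1@[48:48]
pos 49 'a': at 5 ·f
pos 50 'b': at 6  ** P1@[50:50]
pos 51 'a': at 5 ·f
pos 52 'c': at 11 ·f
pos 53 'c': at 12  ** P3@[52:53]
pos 54 'c': at 12 ·f  ** P3@[53:54]
pos 55 'b': at 16 ·f  ** P1@[55:55],P5@[54:55]
pos 56 'a': at 5 ·f
pos 57 'b': at 6  ** P1@[57:57]
pos 58 'b': at 7  ** P1@[58:58]
pos 59 'a': at 8
pos 60 'd': at 9
pos 61 'd': at 10  ** P2@[56:61]
pos 62 'c': at 11 ·f
pos 63 'c': at 12  ** P3@[62:63]
pos 64 'c': at 12 ·f  ** P3@[63:64]
pos 65 'c': at 12 ·f  ** P3@[64:65]
pos 66 'c': at 12 ·f  ** P3@[65:66]
pos 67 'd': at 13 ·f
pos 68 'c': at 11 ·f
pos 69 'b': at 16  ** P1@[69:69],P5@[68:69]
pos 70 'a': at 5 ·f
pos 71 'a': at 5 ·f
pos 72 'b': at 6  ** P1@[72:72]
pos 73 'b': at 7  ** P1@[73:73]
pos 74 'a': at 8
pos 75 'd': at 9
pos 76 'd': at 10  ** P2@[71:76]

Matches: [[1,1],[4,1],[4,5],[5,1],[9,3],[10,1],[10,5],[13,4],[14,1],[16,3],[17,0],[17,1],[17,5],[18,1],[20,1],[20,5],[22,1],[24,1],[27,1],[30,4],[36,4],[38,1],[38,5],[42,4],[44,1],[46,3],[47,0],[47,1],[47,5],[48,1],[50,1],[53,3],[54,3],[55,1],[55,5],[57,1],[58,1],[61,2],[63,3],[64,3],[65,3],[66,3],[69,1],[69,5],[72,1],[73,1],[76,2]]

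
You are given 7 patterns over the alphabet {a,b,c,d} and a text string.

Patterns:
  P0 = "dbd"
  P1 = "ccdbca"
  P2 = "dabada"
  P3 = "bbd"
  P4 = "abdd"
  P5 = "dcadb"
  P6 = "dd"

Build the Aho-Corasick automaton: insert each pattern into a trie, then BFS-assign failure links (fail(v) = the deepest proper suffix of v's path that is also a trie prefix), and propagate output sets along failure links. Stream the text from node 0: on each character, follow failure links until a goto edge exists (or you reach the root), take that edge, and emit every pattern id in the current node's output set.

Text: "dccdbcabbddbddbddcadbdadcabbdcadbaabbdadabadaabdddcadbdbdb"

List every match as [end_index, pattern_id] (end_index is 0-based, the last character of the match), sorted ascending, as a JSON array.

Construct AC machine:
Trie nodes:
  n0 'ε': a→18 b→15 c→4 d→1
  n1 'd': a→10 b→2 c→22 d→26
  n2 'db': d→3
  n3 'dbd': ·  [P0 ends]
  n4 'c': c→5
  n5 'cc': d→6
  n6 'ccd': b→7
  n7 'ccdb': c→8
  n8 'ccdbc': a→9
  n9 'ccdbca': ·  [P1 ends]
  n10 'da': b→11
  n11 'dab': a→12
  n12 'daba': d→13
  n13 'dabad': a→14
  n14 'dabada': ·  [P2 ends]
  n15 'b': b→16
  n16 'bb': d→17
  n17 'bbd': ·  [P3 ends]
  n18 'a': b→19
  n19 'ab': d→20
  n20 'abd': d→21
  n21 'abdd': ·  [P4 ends]
  n22 'dc': a→23
  n23 'dca': d→24
  n24 'dcad': b→25
  n25 'dcadb': ·  [P5 ends]
  n26 'dd': ·  [P6 ends]

Failure links (BFS by depth):
  n1('d'): parent n0 fail=0; on 'd' 0 → fail=0;  out ∅∪∅=∅
  n4('c'): parent n0 fail=0; on 'c' 0 → fail=0;  out ∅∪∅=∅
  n15('b'): parent n0 fail=0; on 'b' 0 → fail=0;  out ∅∪∅=∅
  n18('a'): parent n0 fail=0; on 'a' 0 → fail=0;  out ∅∪∅=∅
  n2('db'): parent n1 fail=0; on 'b' 0 → fail=15;  out ∅∪∅=∅
  n5('cc'): parent n4 fail=0; on 'c' 0 → fail=4;  out ∅∪∅=∅
  n10('da'): parent n1 fail=0; on 'a' 0 → fail=18;  out ∅∪∅=∅
  n16('bb'): parent n15 fail=0; on 'b' 0 → fail=15;  out ∅∪∅=∅
  n19('ab'): parent n18 fail=0; on 'b' 0 → fail=15;  out ∅∪∅=∅
  n22('dc'): parent n1 fail=0; on 'c' 0 → fail=4;  out ∅∪∅=∅
  n26('dd'): parent n1 fail=0; on 'd' 0 → fail=1;  out {6}∪∅={6}
  n3('dbd'): parent n2 fail=15; on 'd' 15→0 → fail=1;  out {0}∪∅={0}
  n6('ccd'): parent n5 fail=4; on 'd' 4→0 → fail=1;  out ∅∪∅=∅
  n11('dab'): parent n10 fail=18; on 'b' 18 → fail=19;  out ∅∪∅=∅
  n17('bbd'): parent n16 fail=15; on 'd' 15→0 → fail=1;  out {3}∪∅={3}
  n20('abd'): parent n19 fail=15; on 'd' 15→0 → fail=1;  out ∅∪∅=∅
  n23('dca'): parent n22 fail=4; on 'a' 4→0 → fail=18;  out ∅∪∅=∅
  n7('ccdb'): parent n6 fail=1; on 'b' 1 → fail=2;  out ∅∪∅=∅
  n12('daba'): parent n11 fail=19; on 'a' 19→15→0 → fail=18;  out ∅∪∅=∅
  n21('abdd'): parent n20 fail=1; on 'd' 1 → fail=26;  out {4}∪{6}={4,6}
  n24('dcad'): parent n23 fail=18; on 'd' 18→0 → fail=1;  out ∅∪∅=∅
  n8('ccdbc'): parent n7 fail=2; on 'c' 2→15→0 → fail=4;  out ∅∪∅=∅
  n13('dabad'): parent n12 fail=18; on 'd' 18→0 → fail=1;  out ∅∪∅=∅
  n25('dcadb'): parent n24 fail=1; on 'b' 1 → fail=2;  out {5}∪∅={5}
  n9('ccdbca'): parent n8 fail=4; on 'a' 4→0 → fail=18;  out {1}∪∅={1}
  n14('dabada'): parent n13 fail=1; on 'a' 1 → fail=10;  out {2}∪∅={2}

Scan:
[0] read 'd'  n0⇒n1
[1] read 'c'  n1⇒n22
[2] read 'c'  n22⇒n5 (via fail)
[3] read 'd'  n5⇒n6
[4] read 'b'  n6⇒n7
[5] read 'c'  n7⇒n8
[6] read 'a'  n8⇒n9  ** P1@[1:6]
[7] read 'b'  n9⇒n19 (via fail)
[8] read 'b'  n19⇒n16 (via fail)
[9] read 'd'  n16⇒n17  ** P3@[7:9]
[10] read 'd'  n17⇒n26 (via fail)  ** P6@[9:10]
[11] read 'b'  n26⇒n2 (via fail)
[12] read 'd'  n2⇒n3  ** P0@[10:12]
[13] read 'd'  n3⇒n26 (via fail)  ** P6@[12:13]
[14] read 'b'  n26⇒n2 (via fail)
[15] read 'd'  n2⇒n3  ** P0@[13:15]
[16] read 'd'  n3⇒n26 (via fail)  ** P6@[15:16]
[17] read 'c'  n26⇒n22 (via fail)
[18] read 'a'  n22⇒n23
[19] read 'd'  n23⇒n24
[20] read 'b'  n24⇒n25  ** P5@[16:20]
[21] read 'd'  n25⇒n3 (via fail)  ** P0@[19:21]
[22] read 'a'  n3⇒n10 (via fail)
[23] read 'd'  n10⇒n1 (via fail)
[24] read 'c'  n1⇒n22
[25] read 'a'  n22⇒n23
[26] read 'b'  n23⇒n19 (via fail)
[27] read 'b'  n19⇒n16 (via fail)
[28] read 'd'  n16⇒n17  ** P3@[26:28]
[29] read 'c'  n17⇒n22 (via fail)
[30] read 'a'  n22⇒n23
[31] read 'd'  n23⇒n24
[32] read 'b'  n24⇒n25  ** P5@[28:32]
[33] read 'a'  n25⇒n18 (via fail)
[34] read 'a'  n18⇒n18 (via fail)
[35] read 'b'  n18⇒n19
[36] read 'b'  n19⇒n16 (via fail)
[37] read 'd'  n16⇒n17  ** P3@[35:37]
[38] read 'a'  n17⇒n10 (via fail)
[39] read 'd'  n10⇒n1 (via fail)
[40] read 'a'  n1⇒n10
[41] read 'b'  n10⇒n11
[42] read 'a'  n11⇒n12
[43] read 'd'  n12⇒n13
[44] read 'a'  n13⇒n14  ** P2@[39:44]
[45] read 'a'  n14⇒n18 (via fail)
[46] read 'b'  n18⇒n19
[47] read 'd'  n19⇒n20
[48] read 'd'  n20⇒n21  ** P4@[45:48],P6@[47:48]
[49] read 'd'  n21⇒n26 (via fail)  ** P6@[48:49]
[50] read 'c'  n26⇒n22 (via fail)
[51] read 'a'  n22⇒n23
[52] read 'd'  n23⇒n24
[53] read 'b'  n24⇒n25  ** P5@[49:53]
[54] read 'd'  n25⇒n3 (via fail)  ** P0@[52:54]
[55] read 'b'  n3⇒n2 (via fail)
[56] read 'd'  n2⇒n3  ** P0@[54:56]
[57] read 'b'  n3⇒n2 (via fail)

Result: [[6,1],[9,3],[10,6],[12,0],[13,6],[15,0],[16,6],[20,5],[21,0],[28,3],[32,5],[37,3],[44,2],[48,4],[48,6],[49,6],[53,5],[54,0],[56,0]]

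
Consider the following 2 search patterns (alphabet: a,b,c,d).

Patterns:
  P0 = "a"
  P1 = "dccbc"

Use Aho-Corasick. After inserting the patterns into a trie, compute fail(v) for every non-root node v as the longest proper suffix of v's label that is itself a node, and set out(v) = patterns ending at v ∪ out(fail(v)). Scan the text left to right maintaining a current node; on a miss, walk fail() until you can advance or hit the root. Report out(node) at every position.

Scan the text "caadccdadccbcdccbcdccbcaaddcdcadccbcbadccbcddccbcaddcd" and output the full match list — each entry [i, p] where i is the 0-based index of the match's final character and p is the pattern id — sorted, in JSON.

Build automaton:
Trie nodes:
  0='ε' goto a→1 d→2
  1='a' goto ·  [P0 ends]
  2='d' goto c→3
  3='dc' goto c→4
  4='dcc' goto b→5
  5='dccb' goto c→6
  6='dccbc' goto ·  [P1 ends]

Failure links (BFS by depth):
  fail(1) 'a': from fail(0)=0 chase 'a': 0 ⇒ 0;  out={0}∪out(0)={0}
  fail(2) 'd': from fail(0)=0 chase 'd': 0 ⇒ 0;  out=∅∪out(0)=∅
  fail(3) 'dc': from fail(2)=0 chase 'c': 0 ⇒ 0;  out=∅∪out(0)=∅
  fail(4) 'dcc': from fail(3)=0 chase 'c': 0 ⇒ 0;  out=∅∪out(0)=∅
  fail(5) 'dccb': from fail(4)=0 chase 'b': 0 ⇒ 0;  out=∅∪out(0)=∅
  fail(6) 'dccbc': from fail(5)=0 chase 'c': 0 ⇒ 0;  out={1}∪out(0)={1}

Run:
pos 0 'c': at 0
pos 1 'a': at 1  ** P0@[1:1]
pos 2 'a': at 1 ·f  ** P0@[2:2]
pos 3 'd': at 2 ·f
pos 4 'c': at 3
pos 5 'c': at 4
pos 6 'd': at 2 ·f
pos 7 'a': at 1 ·f  ** P0@[7:7]
pos 8 'd': at 2 ·f
pos 9 'c': at 3
pos 10 'c': at 4
pos 11 'b': at 5
pos 12 'c': at 6  ** P1@[8:12]
pos 13 'd': at 2 ·f
pos 14 'c': at 3
pos 15 'c': at 4
pos 16 'b': at 5
pos 17 'c': at 6  ** P1@[13:17]
pos 18 'd': at 2 ·f
pos 19 'c': at 3
pos 20 'c': at 4
pos 21 'b': at 5
pos 22 'c': at 6  ** P1@[18:22]
pos 23 'a': at 1 ·f  ** P0@[23:23]
pos 24 'a': at 1 ·f  ** P0@[24:24]
pos 25 'd': at 2 ·f
pos 26 'd': at 2 ·f
pos 27 'c': at 3
pos 28 'd': at 2 ·f
pos 29 'c': at 3
pos 30 'a': at 1 ·f  ** P0@[30:30]
pos 31 'd': at 2 ·f
pos 32 'c': at 3
pos 33 'c': at 4
pos 34 'b': at 5
pos 35 'c': at 6  ** P1@[31:35]
pos 36 'b': at 0 ·f
pos 37 'a': at 1  ** P0@[37:37]
pos 38 'd': at 2 ·f
pos 39 'c': at 3
pos 40 'c': at 4
pos 41 'b': at 5
pos 42 'c': at 6  ** P1@[38:42]
pos 43 'd': at 2 ·f
pos 44 'd': at 2 ·f
pos 45 'c': at 3
pos 46 'c': at 4
pos 47 'b': at 5
pos 48 'c': at 6  ** P1@[44:48]
pos 49 'a': at 1 ·f  ** P0@[49:49]
pos 50 'd': at 2 ·f
pos 51 'd': at 2 ·f
pos 52 'c': at 3
pos 53 'd': at 2 ·f

Matches: [[1,0],[2,0],[7,0],[12,1],[17,1],[22,1],[23,0],[24,0],[30,0],[35,1],[37,0],[42,1],[48,1],[49,0]]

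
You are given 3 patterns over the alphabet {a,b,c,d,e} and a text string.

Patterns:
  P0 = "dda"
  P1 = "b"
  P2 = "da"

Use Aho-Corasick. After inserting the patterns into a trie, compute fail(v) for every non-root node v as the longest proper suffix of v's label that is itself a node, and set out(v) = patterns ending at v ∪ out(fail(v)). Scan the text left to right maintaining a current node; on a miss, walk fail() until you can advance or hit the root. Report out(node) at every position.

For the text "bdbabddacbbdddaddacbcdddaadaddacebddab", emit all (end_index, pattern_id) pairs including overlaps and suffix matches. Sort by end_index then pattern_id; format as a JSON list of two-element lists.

Construct AC machine:
Trie nodes:
  n0 'ε': b→4 d→1
  n1 'd': a→5 d→2
  n2 'dd': a→3
  n3 'dda': ·  ←P0
  n4 'b': ·  ←P1
  n5 'da': ·  ←P2

BFS fail/out derivation:
  fail(1) 'd': from fail(0)=0 chase 'd': 0 ⇒ 0;  out=∅∪out(0)=∅
  fail(4) 'b': from fail(0)=0 chase 'b': 0 ⇒ 0;  out={1}∪out(0)={1}
  fail(2) 'dd': from fail(1)=0 chase 'd': 0 ⇒ 1;  out=∅∪out(1)=∅
  fail(5) 'da': from fail(1)=0 chase 'a': 0 ⇒ 0;  out={2}∪out(0)={2}
  fail(3) 'dda': from fail(2)=1 chase 'a': 1 ⇒ 5;  out={0}∪out(5)={0,2}

Run:
pos 0 'b': at 4  emit P1@[0:0]
pos 1 'd': at 1 (via fail)
pos 2 'b': at 4 (via fail)  emit P1@[2:2]
pos 3 'a': at 0 (via fail)
pos 4 'b': at 4  emit P1@[4:4]
pos 5 'd': at 1 (via fail)
pos 6 'd': at 2
pos 7 'a': at 3  emit P0@[5:7],P2@[6:7]
pos 8 'c': at 0 (via fail)
pos 9 'b': at 4  emit P1@[9:9]
pos 10 'b': at 4 (via fail)  emit P1@[10:10]
pos 11 'd': at 1 (via fail)
pos 12 'd': at 2
pos 13 'd': at 2 (via fail)
pos 14 'a': at 3  emit P0@[12:14],P2@[13:14]
pos 15 'd': at 1 (via fail)
pos 16 'd': at 2
pos 17 'a': at 3  emit P0@[15:17],P2@[16:17]
pos 18 'c': at 0 (via fail)
pos 19 'b': at 4  emit P1@[19:19]
pos 20 'c': at 0 (via fail)
pos 21 'd': at 1
pos 22 'd': at 2
pos 23 'd': at 2 (via fail)
pos 24 'a': at 3  emit P0@[22:24],P2@[23:24]
pos 25 'a': at 0 (via fail)
pos 26 'd': at 1
pos 27 'a': at 5  emit P2@[26:27]
pos 28 'd': at 1 (via fail)
pos 29 'd': at 2
pos 30 'a': at 3  emit P0@[28:30],P2@[29:30]
pos 31 'c': at 0 (via fail)
pos 32 'e': at 0
pos 33 'b': at 4  emit P1@[33:33]
pos 34 'd': at 1 (via fail)
pos 35 'd': at 2
pos 36 'a': at 3  emit P0@[34:36],P2@[35:36]
pos 37 'b': at 4 (via fail)  emit P1@[37:37]

All matches (sorted): [[0,1],[2,1],[4,1],[7,0],[7,2],[9,1],[10,1],[14,0],[14,2],[17,0],[17,2],[19,1],[24,0],[24,2],[27,2],[30,0],[30,2],[33,1],[36,0],[36,2],[37,1]]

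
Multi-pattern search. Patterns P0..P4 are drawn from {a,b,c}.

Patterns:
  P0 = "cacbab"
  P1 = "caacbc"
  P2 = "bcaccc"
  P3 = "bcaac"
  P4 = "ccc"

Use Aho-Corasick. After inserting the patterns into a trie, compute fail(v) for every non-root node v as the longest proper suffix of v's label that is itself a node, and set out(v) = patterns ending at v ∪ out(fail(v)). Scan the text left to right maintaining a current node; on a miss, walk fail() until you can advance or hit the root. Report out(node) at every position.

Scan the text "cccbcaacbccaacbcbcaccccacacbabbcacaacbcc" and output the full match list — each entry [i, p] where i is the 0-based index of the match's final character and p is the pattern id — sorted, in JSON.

Build:
Trie nodes:
  0='ε' goto b→11 c→1
  1='c' goto a→2 c→19
  2='ca' goto a→7 c→3
  3='cac' goto b→4
  4='cacb' goto a→5
  5='cacba' goto b→6
  6='cacbab' goto ·  ←P0
  7='caa' goto c→8
  8='caac' goto b→9
  9='caacb' goto c→10
  10='caacbc' goto ·  ←P1
  11='b' goto c→12
  12='bc' goto a→13
  13='bca' goto a→17 c→14
  14='bcac' goto c→15
  15='bcacc' goto c→16
  16='bcaccc' goto ·  ←P2
  17='bcaa' goto c→18
  18='bcaac' goto ·  ←P3
  19='cc' goto c→20
  20='ccc' goto ·  ←P4

BFS fail/out derivation:
  n1('c'): parent n0 fail=0; on 'c' 0 → fail=0;  out ∅∪∅=∅
  n11('b'): parent n0 fail=0; on 'b' 0 → fail=0;  out ∅∪∅=∅
  n2('ca'): parent n1 fail=0; on 'a' 0 → fail=0;  out ∅∪∅=∅
  n12('bc'): parent n11 fail=0; on 'c' 0 → fail=1;  out ∅∪∅=∅
  n19('cc'): parent n1 fail=0; on 'c' 0 → fail=1;  out ∅∪∅=∅
  n3('cac'): parent n2 fail=0; on 'c' 0 → fail=1;  out ∅∪∅=∅
  n7('caa'): parent n2 fail=0; on 'a' 0 → fail=0;  out ∅∪∅=∅
  n13('bca'): parent n12 fail=1; on 'a' 1 → fail=2;  out ∅∪∅=∅
  n20('ccc'): parent n19 fail=1; on 'c' 1 → fail=19;  out {4}∪∅={4}
  n4('cacb'): parent n3 fail=1; on 'b' 1→0 → fail=11;  out ∅∪∅=∅
  n8('caac'): parent n7 fail=0; on 'c' 0 → fail=1;  out ∅∪∅=∅
  n14('bcac'): parent n13 fail=2; on 'c' 2 → fail=3;  out ∅∪∅=∅
  n17('bcaa'): parent n13 fail=2; on 'a' 2 → fail=7;  out ∅∪∅=∅
  n5('cacba'): parent n4 fail=11; on 'a' 11→0 → fail=0;  out ∅∪∅=∅
  n9('caacb'): parent n8 fail=1; on 'b' 1→0 → fail=11;  out ∅∪∅=∅
  n15('bcacc'): parent n14 fail=3; on 'c' 3→1 → fail=19;  out ∅∪∅=∅
  n18('bcaac'): parent n17 fail=7; on 'c' 7 → fail=8;  out {3}∪∅={3}
  n6('cacbab'): parent n5 fail=0; on 'b' 0 → fail=11;  out {0}∪∅={0}
  n10('caacbc'): parent n9 fail=11; on 'c' 11 → fail=12;  out {1}∪∅={1}
  n16('bcaccc'): parent n15 fail=19; on 'c' 19 → fail=20;  out {2}∪{4}={2,4}

Scan:
pos 0 'c': at 1
pos 1 'c': at 19
pos 2 'c': at 20  → match P4@[0:2]
pos 3 'b': at 11 (via fail)
pos 4 'c': at 12
pos 5 'a': at 13
pos 6 'a': at 17
pos 7 'c': at 18  → match P3@[3:7]
pos 8 'b': at 9 (via fail)
pos 9 'c': at 10  → match P1@[4:9]
pos 10 'c': at 19 (via fail)
pos 11 'a': at 2 (via fail)
pos 12 'a': at 7
pos 13 'c': at 8
pos 14 'b': at 9
pos 15 'c': at 10  → match P1@[10:15]
pos 16 'b': at 11 (via fail)
pos 17 'c': at 12
pos 18 'a': at 13
pos 19 'c': at 14
pos 20 'c': at 15
pos 21 'c': at 16  → match P2@[16:21],P4@[19:21]
pos 22 'c': at 20 (via fail)  → match P4@[20:22]
pos 23 'a': at 2 (via fail)
pos 24 'c': at 3
pos 25 'a': at 2 (via fail)
pos 26 'c': at 3
pos 27 'b': at 4
pos 28 'a': at 5
pos 29 'b': at 6  → match P0@[24:29]
pos 30 'b': at 11 (via fail)
pos 31 'c': at 12
pos 32 'a': at 13
pos 33 'c': at 14
pos 34 'a': at 2 (via fail)
pos 35 'a': at 7
pos 36 'c': at 8
pos 37 'b': at 9
pos 38 'c': at 10  → match P1@[33:38]
pos 39 'c': at 19 (via fail)

Matches: [[2,4],[7,3],[9,1],[15,1],[21,2],[21,4],[22,4],[29,0],[38,1]]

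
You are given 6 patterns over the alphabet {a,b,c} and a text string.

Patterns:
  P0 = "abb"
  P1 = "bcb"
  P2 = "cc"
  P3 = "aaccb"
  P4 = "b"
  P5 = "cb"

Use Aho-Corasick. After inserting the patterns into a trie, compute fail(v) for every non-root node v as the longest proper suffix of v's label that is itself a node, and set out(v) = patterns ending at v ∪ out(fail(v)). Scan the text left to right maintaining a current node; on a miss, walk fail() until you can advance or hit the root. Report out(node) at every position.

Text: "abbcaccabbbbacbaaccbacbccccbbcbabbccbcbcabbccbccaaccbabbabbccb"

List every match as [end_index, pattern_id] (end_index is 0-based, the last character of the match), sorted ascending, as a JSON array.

Build automaton:
Trie nodes:
  n0 'ε': a→1 b→4 c→7
  n1 'a': a→9 b→2
  n2 'ab': b→3
  n3 'abb': ·  ←P0
  n4 'b': c→5  ←P4
  n5 'bc': b→6
  n6 'bcb': ·  ←P1
  n7 'c': b→13 c→8
  n8 'cc': ·  ←P2
  n9 'aa': c→10
  n10 'aac': c→11
  n11 'aacc': b→12
  n12 'aaccb': ·  ←P3
  n13 'cb': ·  ←P5

Failure links (BFS by depth):
  fail(1) 'a': from fail(0)=0 chase 'a': 0 ⇒ 0;  out=∅∪out(0)=∅
  fail(4) 'b': from fail(0)=0 chase 'b': 0 ⇒ 0;  out={4}∪out(0)={4}
  fail(7) 'c': from fail(0)=0 chase 'c': 0 ⇒ 0;  out=∅∪out(0)=∅
  fail(2) 'ab': from fail(1)=0 chase 'b': 0 ⇒ 4;  out=∅∪out(4)={4}
  fail(5) 'bc': from fail(4)=0 chase 'c': 0 ⇒ 7;  out=∅∪out(7)=∅
  fail(8) 'cc': from fail(7)=0 chase 'c': 0 ⇒ 7;  out={2}∪out(7)={2}
  fail(9) 'aa': from fail(1)=0 chase 'a': 0 ⇒ 1;  out=∅∪out(1)=∅
  fail(13) 'cb': from fail(7)=0 chase 'b': 0 ⇒ 4;  out={5}∪out(4)={4,5}
  fail(3) 'abb': from fail(2)=4 chase 'b': 4→0 ⇒ 4;  out={0}∪out(4)={0,4}
  fail(6) 'bcb': from fail(5)=7 chase 'b': 7 ⇒ 13;  out={1}∪out(13)={1,4,5}
  fail(10) 'aac': from fail(9)=1 chase 'c': 1→0 ⇒ 7;  out=∅∪out(7)=∅
  fail(11) 'aacc': from fail(10)=7 chase 'c': 7 ⇒ 8;  out=∅∪out(8)={2}
  fail(12) 'aaccb': from fail(11)=8 chase 'b': 8→7 ⇒ 13;  out={3}∪out(13)={3,4,5}

Scan:
[0] read 'a'  n0⇒n1
[1] read 'b'  n1⇒n2  ** P4@[1:1]
[2] read 'b'  n2⇒n3  ** P0@[0:2],P4@[2:2]
[3] read 'c'  n3⇒n5 ·f
[4] read 'a'  n5⇒n1 ·f
[5] read 'c'  n1⇒n7 ·f
[6] read 'c'  n7⇒n8  ** P2@[5:6]
[7] read 'a'  n8⇒n1 ·f
[8] read 'b'  n1⇒n2  ** P4@[8:8]
[9] read 'b'  n2⇒n3  ** P0@[7:9],P4@[9:9]
[10] read 'b'  n3⇒n4 ·f  ** P4@[10:10]
[11] read 'b'  n4⇒n4 ·f  ** P4@[11:11]
[12] read 'a'  n4⇒n1 ·f
[13] read 'c'  n1⇒n7 ·f
[14] read 'b'  n7⇒n13  ** P4@[14:14],P5@[13:14]
[15] read 'a'  n13⇒n1 ·f
[16] read 'a'  n1⇒n9
[17] read 'c'  n9⇒n10
[18] read 'c'  n10⇒n11  ** P2@[17:18]
[19] read 'b'  n11⇒n12  ** P3@[15:19],P4@[19:19],P5@[18:19]
[20] read 'a'  n12⇒n1 ·f
[21] read 'c'  n1⇒n7 ·f
[22] read 'b'  n7⇒n13  ** P4@[22:22],P5@[21:22]
[23] read 'c'  n13⇒n5 ·f
[24] read 'c'  n5⇒n8 ·f  ** P2@[23:24]
[25] read 'c'  n8⇒n8 ·f  ** P2@[24:25]
[26] read 'c'  n8⇒n8 ·f  ** P2@[25:26]
[27] read 'b'  n8⇒n13 ·f  ** P4@[27:27],P5@[26:27]
[28] read 'b'  n13⇒n4 ·f  ** P4@[28:28]
[29] read 'c'  n4⇒n5
[30] read 'b'  n5⇒n6  ** P1@[28:30],P4@[30:30],P5@[29:30]
[31] read 'a'  n6⇒n1 ·f
[32] read 'b'  n1⇒n2  ** P4@[32:32]
[33] read 'b'  n2⇒n3  ** P0@[31:33],P4@[33:33]
[34] read 'c'  n3⇒n5 ·f
[35] read 'c'  n5⇒n8 ·f  ** P2@[34:35]
[36] read 'b'  n8⇒n13 ·f  ** P4@[36:36],P5@[35:36]
[37] read 'c'  n13⇒n5 ·f
[38] read 'b'  n5⇒n6  ** P1@[36:38],P4@[38:38],P5@[37:38]
[39] read 'c'  n6⇒n5 ·f
[40] read 'a'  n5⇒n1 ·f
[41] read 'b'  n1⇒n2  ** P4@[41:41]
[42] read 'b'  n2⇒n3  ** P0@[40:42],P4@[42:42]
[43] read 'c'  n3⇒n5 ·f
[44] read 'c'  n5⇒n8 ·f  ** P2@[43:44]
[45] read 'b'  n8⇒n13 ·f  ** P4@[45:45],P5@[44:45]
[46] read 'c'  n13⇒n5 ·f
[47] read 'c'  n5⇒n8 ·f  ** P2@[46:47]
[48] read 'a'  n8⇒n1 ·f
[49] read 'a'  n1⇒n9
[50] read 'c'  n9⇒n10
[51] read 'c'  n10⇒n11  ** P2@[50:51]
[52] read 'b'  n11⇒n12  ** P3@[48:52],P4@[52:52],P5@[51:52]
[53] read 'a'  n12⇒n1 ·f
[54] read 'b'  n1⇒n2  ** P4@[54:54]
[55] read 'b'  n2⇒n3  ** P0@[53:55],P4@[55:55]
[56] read 'a'  n3⇒n1 ·f
[57] read 'b'  n1⇒n2  ** P4@[57:57]
[58] read 'b'  n2⇒n3  ** P0@[56:58],P4@[58:58]
[59] read 'c'  n3⇒n5 ·f
[60] read 'c'  n5⇒n8 ·f  ** P2@[59:60]
[61] read 'b'  n8⇒n13 ·f  ** P4@[61:61],P5@[60:61]

Result: [[1,4],[2,0],[2,4],[6,2],[8,4],[9,0],[9,4],[10,4],[11,4],[14,4],[14,5],[18,2],[19,3],[19,4],[19,5],[22,4],[22,5],[24,2],[25,2],[26,2],[27,4],[27,5],[28,4],[30,1],[30,4],[30,5],[32,4],[33,0],[33,4],[35,2],[36,4],[36,5],[38,1],[38,4],[38,5],[41,4],[42,0],[42,4],[44,2],[45,4],[45,5],[47,2],[51,2],[52,3],[52,4],[52,5],[54,4],[55,0],[55,4],[57,4],[58,0],[58,4],[60,2],[61,4],[61,5]]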